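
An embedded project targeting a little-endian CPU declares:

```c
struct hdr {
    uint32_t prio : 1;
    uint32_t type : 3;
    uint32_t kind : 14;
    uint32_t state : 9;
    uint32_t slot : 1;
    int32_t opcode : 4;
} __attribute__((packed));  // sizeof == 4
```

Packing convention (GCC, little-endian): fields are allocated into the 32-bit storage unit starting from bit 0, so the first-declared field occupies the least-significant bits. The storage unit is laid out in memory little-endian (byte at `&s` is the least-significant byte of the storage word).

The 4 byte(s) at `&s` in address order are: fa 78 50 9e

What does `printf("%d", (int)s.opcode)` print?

[0]=0xfa [1]=0x78 [2]=0x50 [3]=0x9e (little-endian) → word 0x9e5078fa
prio [0+:1] = (word>>0) & 0x1 = 0
type [1+:3] = (word>>1) & 0x7 = 5
kind [4+:14] = (word>>4) & 0x3fff = 1935
state [18+:9] = (word>>18) & 0x1ff = 404
slot [27+:1] = (word>>27) & 0x1 = 1
opcode [28+:4] = (word>>28) & 0xf = 9  ←
opcode signed 4b, MSB=1: 9 - 16 = -7

-7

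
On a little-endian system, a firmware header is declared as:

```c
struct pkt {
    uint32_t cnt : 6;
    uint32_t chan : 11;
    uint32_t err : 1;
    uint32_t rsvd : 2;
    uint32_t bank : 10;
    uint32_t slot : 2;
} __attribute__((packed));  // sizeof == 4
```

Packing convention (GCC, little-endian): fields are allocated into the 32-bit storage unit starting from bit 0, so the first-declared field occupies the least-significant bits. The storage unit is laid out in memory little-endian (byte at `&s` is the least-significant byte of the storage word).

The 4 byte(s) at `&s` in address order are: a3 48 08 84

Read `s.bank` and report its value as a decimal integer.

64

[0]=0xa3 [1]=0x48 [2]=0x08 [3]=0x84 (little-endian) → word 0x840848a3
cnt:6 @ bit 0 → (0x840848a3>>0)&0x3f = 0x23
chan:11 @ bit 6 → (0x840848a3>>6)&0x7ff = 0x122
err:1 @ bit 17 → (0x840848a3>>17)&0x1 = 0x0
rsvd:2 @ bit 18 → (0x840848a3>>18)&0x3 = 0x2
bank:10 @ bit 20 → (0x840848a3>>20)&0x3ff = 0x40  ←
slot:2 @ bit 30 → (0x840848a3>>30)&0x3 = 0x2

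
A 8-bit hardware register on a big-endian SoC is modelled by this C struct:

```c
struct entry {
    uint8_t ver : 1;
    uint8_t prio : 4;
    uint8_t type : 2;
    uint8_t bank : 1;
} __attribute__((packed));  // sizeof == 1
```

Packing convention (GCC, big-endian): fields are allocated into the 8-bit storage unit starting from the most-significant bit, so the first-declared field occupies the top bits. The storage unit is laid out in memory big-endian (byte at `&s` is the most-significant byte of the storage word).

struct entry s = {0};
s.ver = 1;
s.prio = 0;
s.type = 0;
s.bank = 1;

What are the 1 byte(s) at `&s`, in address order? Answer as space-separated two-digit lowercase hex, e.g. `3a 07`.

81

ver:1 = 1 → 0x1 << 7 → word 0x80
prio:4 = 0 → 0x0 << 3 → word 0x80
type:2 = 0 → 0x0 << 1 → word 0x80
bank:1 = 1 → 0x1 << 0 → word 0x81
word = 0x81 → big-endian bytes:
  [0]=0x81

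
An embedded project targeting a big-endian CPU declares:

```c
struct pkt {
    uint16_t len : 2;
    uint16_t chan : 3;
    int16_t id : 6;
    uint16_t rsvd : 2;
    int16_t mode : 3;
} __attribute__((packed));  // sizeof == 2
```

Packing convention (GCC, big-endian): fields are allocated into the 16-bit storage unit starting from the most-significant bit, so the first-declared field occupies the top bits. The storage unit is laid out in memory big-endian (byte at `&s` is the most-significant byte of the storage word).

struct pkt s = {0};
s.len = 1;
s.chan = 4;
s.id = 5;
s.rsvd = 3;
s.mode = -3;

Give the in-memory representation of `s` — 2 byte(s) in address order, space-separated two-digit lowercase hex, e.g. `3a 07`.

len:2 = 1 → 0x1 << 14 → word 0x4000
chan:3 = 4 → 0x4 << 11 → word 0x6000
id:6 = 5 → 0x5 << 5 → word 0x60a0
rsvd:2 = 3 → 0x3 << 3 → word 0x60b8
mode:3 = -3 → 0x5 << 0 → word 0x60bd
word = 0x60bd → big-endian bytes:
  [0]=0x60  [1]=0xbd

60 bd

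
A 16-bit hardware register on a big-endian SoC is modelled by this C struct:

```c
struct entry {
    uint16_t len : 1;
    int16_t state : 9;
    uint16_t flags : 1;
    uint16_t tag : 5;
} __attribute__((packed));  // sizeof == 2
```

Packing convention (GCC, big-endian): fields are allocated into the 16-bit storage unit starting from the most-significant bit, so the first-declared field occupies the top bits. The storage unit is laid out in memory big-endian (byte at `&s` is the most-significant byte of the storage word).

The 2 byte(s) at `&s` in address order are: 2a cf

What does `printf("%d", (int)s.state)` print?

171

[0]=0x2a [1]=0xcf (big-endian) → word 0x2acf
len:1 @ bit 15 → (0x2acf>>15)&0x1 = 0x0
state:9 @ bit 6 → (0x2acf>>6)&0x1ff = 0xab  ←
flags:1 @ bit 5 → (0x2acf>>5)&0x1 = 0x0
tag:5 @ bit 0 → (0x2acf>>0)&0x1f = 0xf
state signed 9b, MSB=0: value = 171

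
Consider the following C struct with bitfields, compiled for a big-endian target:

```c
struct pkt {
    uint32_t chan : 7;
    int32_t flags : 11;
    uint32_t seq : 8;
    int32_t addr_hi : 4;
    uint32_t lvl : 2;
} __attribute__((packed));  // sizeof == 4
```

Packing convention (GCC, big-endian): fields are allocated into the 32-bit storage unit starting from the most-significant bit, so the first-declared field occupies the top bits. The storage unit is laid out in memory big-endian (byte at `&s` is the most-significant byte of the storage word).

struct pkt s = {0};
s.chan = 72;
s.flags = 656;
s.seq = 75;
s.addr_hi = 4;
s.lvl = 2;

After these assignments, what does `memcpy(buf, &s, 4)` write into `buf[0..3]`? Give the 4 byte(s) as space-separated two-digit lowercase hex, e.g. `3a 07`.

chan:7 = 72 → 0x48 << 25 → word 0x90000000
flags:11 = 656 → 0x290 << 14 → word 0x90a40000
seq:8 = 75 → 0x4b << 6 → word 0x90a412c0
addr_hi:4 = 4 → 0x4 << 2 → word 0x90a412d0
lvl:2 = 2 → 0x2 << 0 → word 0x90a412d2
word = 0x90a412d2 → big-endian bytes:
  [0]=0x90  [1]=0xa4  [2]=0x12  [3]=0xd2

90 a4 12 d2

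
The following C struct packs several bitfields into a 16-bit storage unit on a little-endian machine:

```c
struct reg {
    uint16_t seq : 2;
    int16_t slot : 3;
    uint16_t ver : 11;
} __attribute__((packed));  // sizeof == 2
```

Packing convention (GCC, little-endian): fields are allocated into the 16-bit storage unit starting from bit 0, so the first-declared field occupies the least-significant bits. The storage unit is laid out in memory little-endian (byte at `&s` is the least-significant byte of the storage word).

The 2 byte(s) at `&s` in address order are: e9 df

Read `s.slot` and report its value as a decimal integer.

[0]=0xe9 [1]=0xdf (little-endian) → word 0xdfe9
seq:2 @ bit 0 → (0xdfe9>>0)&0x3 = 0x1
slot:3 @ bit 2 → (0xdfe9>>2)&0x7 = 0x2  ←
ver:11 @ bit 5 → (0xdfe9>>5)&0x7ff = 0x6ff
slot signed 3b, MSB=0: value = 2

2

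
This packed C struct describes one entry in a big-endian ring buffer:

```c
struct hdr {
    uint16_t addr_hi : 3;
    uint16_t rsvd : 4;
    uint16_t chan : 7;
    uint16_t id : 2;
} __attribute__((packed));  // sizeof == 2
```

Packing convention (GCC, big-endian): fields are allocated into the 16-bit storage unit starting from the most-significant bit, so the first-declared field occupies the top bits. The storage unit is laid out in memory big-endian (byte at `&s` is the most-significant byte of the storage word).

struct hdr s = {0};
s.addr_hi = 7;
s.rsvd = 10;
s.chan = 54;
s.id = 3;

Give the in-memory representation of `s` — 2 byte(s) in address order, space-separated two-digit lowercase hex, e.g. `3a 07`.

addr_hi (3b) val=7 bits=0x7 at bit 13: 0xe000
rsvd (4b) val=10 bits=0xa at bit 9: 0xf400
chan (7b) val=54 bits=0x36 at bit 2: 0xf4d8
id (2b) val=3 bits=0x3 at bit 0: 0xf4db
word = 0xf4db → big-endian bytes:
  [0]=0xf4  [1]=0xdb

f4 db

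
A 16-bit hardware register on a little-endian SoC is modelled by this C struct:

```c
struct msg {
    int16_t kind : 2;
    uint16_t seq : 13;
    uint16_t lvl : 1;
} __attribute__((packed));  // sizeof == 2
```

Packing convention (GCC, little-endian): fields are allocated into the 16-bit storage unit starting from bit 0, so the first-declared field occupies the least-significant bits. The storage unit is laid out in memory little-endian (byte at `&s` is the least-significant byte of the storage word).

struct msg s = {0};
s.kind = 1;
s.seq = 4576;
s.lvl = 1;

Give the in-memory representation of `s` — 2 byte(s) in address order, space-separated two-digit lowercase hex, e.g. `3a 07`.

81 c7

kind:2 = 1 → 0x1 << 0 → word 0x0001
seq:13 = 4576 → 0x11e0 << 2 → word 0x4781
lvl:1 = 1 → 0x1 << 15 → word 0xc781
word = 0xc781 → little-endian bytes:
  [0]=0x81  [1]=0xc7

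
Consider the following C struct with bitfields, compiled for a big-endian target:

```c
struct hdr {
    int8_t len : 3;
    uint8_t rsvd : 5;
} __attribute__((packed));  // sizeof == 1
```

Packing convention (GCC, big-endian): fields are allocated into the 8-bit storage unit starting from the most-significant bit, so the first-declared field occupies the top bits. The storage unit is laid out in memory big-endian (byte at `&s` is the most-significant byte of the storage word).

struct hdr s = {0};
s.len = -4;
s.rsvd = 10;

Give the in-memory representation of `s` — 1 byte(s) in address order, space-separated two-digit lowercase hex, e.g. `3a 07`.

8a

len:3 = -4 → 0x4 << 5 → word 0x80
rsvd:5 = 10 → 0xa << 0 → word 0x8a
word = 0x8a → big-endian bytes:
  [0]=0x8a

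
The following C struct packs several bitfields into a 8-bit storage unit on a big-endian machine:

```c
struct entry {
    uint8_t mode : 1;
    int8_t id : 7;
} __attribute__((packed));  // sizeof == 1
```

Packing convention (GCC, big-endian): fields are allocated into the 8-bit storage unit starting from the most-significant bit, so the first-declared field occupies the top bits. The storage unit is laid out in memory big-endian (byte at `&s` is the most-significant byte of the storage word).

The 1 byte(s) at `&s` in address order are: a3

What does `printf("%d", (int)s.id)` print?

[0]=0xa3 (big-endian) → word 0xa3
mode [7+:1] = (word>>7) & 0x1 = 1
id [0+:7] = (word>>0) & 0x7f = 35  ←
id signed 7b, MSB=0: value = 35

35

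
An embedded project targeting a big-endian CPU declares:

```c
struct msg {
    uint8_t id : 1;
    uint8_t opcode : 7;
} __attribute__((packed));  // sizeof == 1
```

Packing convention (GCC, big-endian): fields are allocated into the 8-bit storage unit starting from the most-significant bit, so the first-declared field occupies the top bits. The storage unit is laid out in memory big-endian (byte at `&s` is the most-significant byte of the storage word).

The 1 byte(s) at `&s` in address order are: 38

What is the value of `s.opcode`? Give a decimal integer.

56

[0]=0x38 (big-endian) → word 0x38
id [7+:1] = (word>>7) & 0x1 = 0
opcode [0+:7] = (word>>0) & 0x7f = 56  ←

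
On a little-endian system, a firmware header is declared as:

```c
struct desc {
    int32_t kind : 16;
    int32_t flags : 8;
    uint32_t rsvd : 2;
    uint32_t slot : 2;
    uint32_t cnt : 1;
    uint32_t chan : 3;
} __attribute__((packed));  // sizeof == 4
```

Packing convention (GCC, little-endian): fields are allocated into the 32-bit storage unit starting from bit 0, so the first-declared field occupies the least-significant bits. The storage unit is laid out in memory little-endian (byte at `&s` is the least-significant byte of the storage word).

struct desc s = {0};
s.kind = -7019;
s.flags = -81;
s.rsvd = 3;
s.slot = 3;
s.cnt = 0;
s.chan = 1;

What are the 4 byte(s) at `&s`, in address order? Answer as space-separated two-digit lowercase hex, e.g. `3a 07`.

95 e4 af 2f

kind (16b) val=-7019 bits=0xe495 at bit 0: 0x0000e495
flags (8b) val=-81 bits=0xaf at bit 16: 0x00afe495
rsvd (2b) val=3 bits=0x3 at bit 24: 0x03afe495
slot (2b) val=3 bits=0x3 at bit 26: 0x0fafe495
cnt (1b) val=0 bits=0x0 at bit 28: 0x0fafe495
chan (3b) val=1 bits=0x1 at bit 29: 0x2fafe495
word = 0x2fafe495 → little-endian bytes:
  [0]=0x95  [1]=0xe4  [2]=0xaf  [3]=0x2f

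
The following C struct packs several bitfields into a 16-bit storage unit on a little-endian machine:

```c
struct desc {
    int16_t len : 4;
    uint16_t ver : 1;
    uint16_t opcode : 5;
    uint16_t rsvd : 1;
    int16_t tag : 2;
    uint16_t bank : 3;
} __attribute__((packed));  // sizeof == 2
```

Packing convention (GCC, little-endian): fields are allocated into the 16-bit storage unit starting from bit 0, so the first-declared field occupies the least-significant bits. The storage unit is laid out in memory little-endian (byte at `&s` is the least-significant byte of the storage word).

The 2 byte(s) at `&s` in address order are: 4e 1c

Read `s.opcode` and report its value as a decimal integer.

[0]=0x4e [1]=0x1c (little-endian) → word 0x1c4e
len:4 @ bit 0 → (0x1c4e>>0)&0xf = 0xe
ver:1 @ bit 4 → (0x1c4e>>4)&0x1 = 0x0
opcode:5 @ bit 5 → (0x1c4e>>5)&0x1f = 0x2  ←
rsvd:1 @ bit 10 → (0x1c4e>>10)&0x1 = 0x1
tag:2 @ bit 11 → (0x1c4e>>11)&0x3 = 0x3
bank:3 @ bit 13 → (0x1c4e>>13)&0x7 = 0x0

2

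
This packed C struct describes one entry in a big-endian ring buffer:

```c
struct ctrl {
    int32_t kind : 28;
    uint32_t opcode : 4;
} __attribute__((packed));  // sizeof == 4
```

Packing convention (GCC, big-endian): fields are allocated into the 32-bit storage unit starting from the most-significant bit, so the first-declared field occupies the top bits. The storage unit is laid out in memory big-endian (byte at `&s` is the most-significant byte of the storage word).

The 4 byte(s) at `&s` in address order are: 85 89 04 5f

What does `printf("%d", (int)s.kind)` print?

[0]=0x85 [1]=0x89 [2]=0x04 [3]=0x5f (big-endian) → word 0x8589045f
kind:28 @ bit 4 → (0x8589045f>>4)&0xfffffff = 0x8589045  ←
opcode:4 @ bit 0 → (0x8589045f>>0)&0xf = 0xf
kind signed 28b, MSB=1: 140021829 - 268435456 = -128413627

-128413627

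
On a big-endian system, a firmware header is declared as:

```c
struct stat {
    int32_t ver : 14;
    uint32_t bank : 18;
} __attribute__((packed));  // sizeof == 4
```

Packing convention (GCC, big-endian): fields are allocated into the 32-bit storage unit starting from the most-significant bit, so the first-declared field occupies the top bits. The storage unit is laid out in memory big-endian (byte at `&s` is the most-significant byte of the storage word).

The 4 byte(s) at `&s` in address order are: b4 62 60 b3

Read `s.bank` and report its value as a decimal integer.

155827

[0]=0xb4 [1]=0x62 [2]=0x60 [3]=0xb3 (big-endian) → word 0xb46260b3
ver:14 @ bit 18 → (0xb46260b3>>18)&0x3fff = 0x2d18
bank:18 @ bit 0 → (0xb46260b3>>0)&0x3ffff = 0x260b3  ←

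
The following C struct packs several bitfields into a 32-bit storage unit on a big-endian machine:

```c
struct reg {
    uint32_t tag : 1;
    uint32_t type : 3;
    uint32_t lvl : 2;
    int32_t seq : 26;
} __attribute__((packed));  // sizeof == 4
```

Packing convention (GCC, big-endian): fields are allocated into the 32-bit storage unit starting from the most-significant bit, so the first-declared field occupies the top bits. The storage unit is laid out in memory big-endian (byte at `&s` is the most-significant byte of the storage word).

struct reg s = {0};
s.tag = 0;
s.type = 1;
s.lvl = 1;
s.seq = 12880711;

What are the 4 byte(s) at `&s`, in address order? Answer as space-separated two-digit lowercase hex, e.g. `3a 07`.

tag:1 = 0 → 0x0 << 31 → word 0x00000000
type:3 = 1 → 0x1 << 28 → word 0x10000000
lvl:2 = 1 → 0x1 << 26 → word 0x14000000
seq:26 = 12880711 → 0xc48b47 << 0 → word 0x14c48b47
word = 0x14c48b47 → big-endian bytes:
  [0]=0x14  [1]=0xc4  [2]=0x8b  [3]=0x47

14 c4 8b 47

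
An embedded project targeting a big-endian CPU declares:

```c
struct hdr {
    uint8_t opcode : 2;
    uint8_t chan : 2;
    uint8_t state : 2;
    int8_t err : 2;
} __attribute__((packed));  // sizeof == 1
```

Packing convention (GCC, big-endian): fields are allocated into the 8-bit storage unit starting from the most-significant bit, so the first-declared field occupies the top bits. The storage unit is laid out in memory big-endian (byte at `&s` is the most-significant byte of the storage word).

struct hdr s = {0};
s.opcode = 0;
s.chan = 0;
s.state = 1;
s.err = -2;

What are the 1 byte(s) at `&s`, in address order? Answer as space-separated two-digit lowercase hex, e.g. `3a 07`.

06

[6+:2] opcode=0 & 0x3 = 0x0; word=0x00
[4+:2] chan=0 & 0x3 = 0x0; word=0x00
[2+:2] state=1 & 0x3 = 0x1; word=0x04
[0+:2] err=-2 & 0x3 = 0x2; word=0x06
word = 0x06 → big-endian bytes:
  [0]=0x06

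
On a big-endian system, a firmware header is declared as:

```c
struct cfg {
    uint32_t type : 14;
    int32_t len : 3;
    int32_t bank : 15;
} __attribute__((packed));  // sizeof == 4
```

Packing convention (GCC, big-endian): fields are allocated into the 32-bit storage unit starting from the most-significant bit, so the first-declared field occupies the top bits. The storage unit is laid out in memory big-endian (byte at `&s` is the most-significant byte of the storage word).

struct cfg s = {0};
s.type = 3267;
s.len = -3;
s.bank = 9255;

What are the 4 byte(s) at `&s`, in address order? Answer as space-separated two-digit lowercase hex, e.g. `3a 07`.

[18+:14] type=3267 & 0x3fff = 0xcc3; word=0x330c0000
[15+:3] len=-3 & 0x7 = 0x5; word=0x330e8000
[0+:15] bank=9255 & 0x7fff = 0x2427; word=0x330ea427
word = 0x330ea427 → big-endian bytes:
  [0]=0x33  [1]=0x0e  [2]=0xa4  [3]=0x27

33 0e a4 27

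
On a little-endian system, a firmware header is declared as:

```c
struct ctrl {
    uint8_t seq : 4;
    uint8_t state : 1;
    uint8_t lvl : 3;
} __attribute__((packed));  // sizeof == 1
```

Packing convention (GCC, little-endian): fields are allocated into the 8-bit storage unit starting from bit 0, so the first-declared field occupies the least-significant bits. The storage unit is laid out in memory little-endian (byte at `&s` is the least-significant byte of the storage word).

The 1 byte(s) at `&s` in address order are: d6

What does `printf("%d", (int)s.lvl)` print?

6

[0]=0xd6 (little-endian) → word 0xd6
seq [0+:4] = (word>>0) & 0xf = 6
state [4+:1] = (word>>4) & 0x1 = 1
lvl [5+:3] = (word>>5) & 0x7 = 6  ←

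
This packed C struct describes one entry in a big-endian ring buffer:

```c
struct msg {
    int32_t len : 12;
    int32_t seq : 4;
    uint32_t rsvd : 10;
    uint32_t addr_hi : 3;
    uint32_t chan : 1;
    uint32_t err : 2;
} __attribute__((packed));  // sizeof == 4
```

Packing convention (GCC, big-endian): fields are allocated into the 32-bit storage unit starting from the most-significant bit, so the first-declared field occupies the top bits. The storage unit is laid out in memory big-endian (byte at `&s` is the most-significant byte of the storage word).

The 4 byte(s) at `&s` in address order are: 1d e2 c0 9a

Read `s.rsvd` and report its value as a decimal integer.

770

[0]=0x1d [1]=0xe2 [2]=0xc0 [3]=0x9a (big-endian) → word 0x1de2c09a
len [20+:12] = (word>>20) & 0xfff = 478
seq [16+:4] = (word>>16) & 0xf = 2
rsvd [6+:10] = (word>>6) & 0x3ff = 770  ←
addr_hi [3+:3] = (word>>3) & 0x7 = 3
chan [2+:1] = (word>>2) & 0x1 = 0
err [0+:2] = (word>>0) & 0x3 = 2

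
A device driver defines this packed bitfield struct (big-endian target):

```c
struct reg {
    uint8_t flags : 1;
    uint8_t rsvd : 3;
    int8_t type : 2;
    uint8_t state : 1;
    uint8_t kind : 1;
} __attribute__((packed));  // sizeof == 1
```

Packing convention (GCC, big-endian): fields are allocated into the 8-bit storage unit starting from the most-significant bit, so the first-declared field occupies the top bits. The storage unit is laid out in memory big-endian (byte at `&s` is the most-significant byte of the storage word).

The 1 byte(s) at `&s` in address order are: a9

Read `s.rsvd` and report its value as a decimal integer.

[0]=0xa9 (big-endian) → word 0xa9
flags [7+:1] = (word>>7) & 0x1 = 1
rsvd [4+:3] = (word>>4) & 0x7 = 2  ←
type [2+:2] = (word>>2) & 0x3 = 2
state [1+:1] = (word>>1) & 0x1 = 0
kind [0+:1] = (word>>0) & 0x1 = 1

2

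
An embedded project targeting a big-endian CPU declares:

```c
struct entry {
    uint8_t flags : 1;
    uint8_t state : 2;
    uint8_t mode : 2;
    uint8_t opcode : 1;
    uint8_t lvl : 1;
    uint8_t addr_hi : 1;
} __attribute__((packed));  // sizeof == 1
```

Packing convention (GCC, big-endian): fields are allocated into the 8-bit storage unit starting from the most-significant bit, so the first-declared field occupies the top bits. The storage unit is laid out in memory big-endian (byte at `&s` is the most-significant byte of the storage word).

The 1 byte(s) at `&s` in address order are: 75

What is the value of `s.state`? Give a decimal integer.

[0]=0x75 (big-endian) → word 0x75
flags [7+:1] = (word>>7) & 0x1 = 0
state [5+:2] = (word>>5) & 0x3 = 3  ←
mode [3+:2] = (word>>3) & 0x3 = 2
opcode [2+:1] = (word>>2) & 0x1 = 1
lvl [1+:1] = (word>>1) & 0x1 = 0
addr_hi [0+:1] = (word>>0) & 0x1 = 1

3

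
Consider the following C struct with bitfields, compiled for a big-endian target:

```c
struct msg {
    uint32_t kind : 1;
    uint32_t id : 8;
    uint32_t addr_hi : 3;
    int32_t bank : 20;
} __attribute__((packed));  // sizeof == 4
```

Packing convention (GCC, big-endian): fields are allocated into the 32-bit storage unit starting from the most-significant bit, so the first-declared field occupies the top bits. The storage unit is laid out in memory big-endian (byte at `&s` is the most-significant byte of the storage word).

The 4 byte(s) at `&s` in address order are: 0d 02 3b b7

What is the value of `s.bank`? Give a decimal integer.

146359

[0]=0x0d [1]=0x02 [2]=0x3b [3]=0xb7 (big-endian) → word 0x0d023bb7
kind:1 @ bit 31 → (0x0d023bb7>>31)&0x1 = 0x0
id:8 @ bit 23 → (0x0d023bb7>>23)&0xff = 0x1a
addr_hi:3 @ bit 20 → (0x0d023bb7>>20)&0x7 = 0x0
bank:20 @ bit 0 → (0x0d023bb7>>0)&0xfffff = 0x23bb7  ←
bank signed 20b, MSB=0: value = 146359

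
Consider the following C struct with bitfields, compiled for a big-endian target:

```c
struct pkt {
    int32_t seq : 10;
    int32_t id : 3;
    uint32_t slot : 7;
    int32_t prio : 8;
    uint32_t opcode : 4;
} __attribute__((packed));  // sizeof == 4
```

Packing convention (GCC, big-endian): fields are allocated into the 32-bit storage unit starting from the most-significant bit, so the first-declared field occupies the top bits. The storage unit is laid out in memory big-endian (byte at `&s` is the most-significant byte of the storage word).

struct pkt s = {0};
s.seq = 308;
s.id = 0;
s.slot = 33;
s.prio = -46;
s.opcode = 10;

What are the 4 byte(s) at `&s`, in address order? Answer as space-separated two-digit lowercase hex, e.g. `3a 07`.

[22+:10] seq=308 & 0x3ff = 0x134; word=0x4d000000
[19+:3] id=0 & 0x7 = 0x0; word=0x4d000000
[12+:7] slot=33 & 0x7f = 0x21; word=0x4d021000
[4+:8] prio=-46 & 0xff = 0xd2; word=0x4d021d20
[0+:4] opcode=10 & 0xf = 0xa; word=0x4d021d2a
word = 0x4d021d2a → big-endian bytes:
  [0]=0x4d  [1]=0x02  [2]=0x1d  [3]=0x2a

4d 02 1d 2a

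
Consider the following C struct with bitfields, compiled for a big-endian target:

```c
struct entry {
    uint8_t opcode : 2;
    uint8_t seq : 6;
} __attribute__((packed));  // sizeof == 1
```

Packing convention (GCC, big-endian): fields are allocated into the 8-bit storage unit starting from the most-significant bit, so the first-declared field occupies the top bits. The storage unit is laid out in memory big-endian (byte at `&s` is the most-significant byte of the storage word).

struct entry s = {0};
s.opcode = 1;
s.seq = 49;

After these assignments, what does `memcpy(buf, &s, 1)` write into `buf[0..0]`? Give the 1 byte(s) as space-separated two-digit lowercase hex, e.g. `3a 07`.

[6+:2] opcode=1 & 0x3 = 0x1; word=0x40
[0+:6] seq=49 & 0x3f = 0x31; word=0x71
word = 0x71 → big-endian bytes:
  [0]=0x71

71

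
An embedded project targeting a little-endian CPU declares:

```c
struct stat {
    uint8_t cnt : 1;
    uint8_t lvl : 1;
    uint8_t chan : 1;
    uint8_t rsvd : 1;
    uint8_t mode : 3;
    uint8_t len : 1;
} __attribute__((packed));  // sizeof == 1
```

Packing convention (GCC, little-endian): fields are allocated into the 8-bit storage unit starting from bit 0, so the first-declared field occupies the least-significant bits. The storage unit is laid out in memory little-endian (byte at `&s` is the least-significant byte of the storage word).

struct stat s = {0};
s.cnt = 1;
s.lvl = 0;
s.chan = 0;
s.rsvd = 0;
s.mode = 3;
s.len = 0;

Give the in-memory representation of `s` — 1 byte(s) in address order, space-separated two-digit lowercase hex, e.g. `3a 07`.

cnt:1 = 1 → 0x1 << 0 → word 0x01
lvl:1 = 0 → 0x0 << 1 → word 0x01
chan:1 = 0 → 0x0 << 2 → word 0x01
rsvd:1 = 0 → 0x0 << 3 → word 0x01
mode:3 = 3 → 0x3 << 4 → word 0x31
len:1 = 0 → 0x0 << 7 → word 0x31
word = 0x31 → little-endian bytes:
  [0]=0x31

31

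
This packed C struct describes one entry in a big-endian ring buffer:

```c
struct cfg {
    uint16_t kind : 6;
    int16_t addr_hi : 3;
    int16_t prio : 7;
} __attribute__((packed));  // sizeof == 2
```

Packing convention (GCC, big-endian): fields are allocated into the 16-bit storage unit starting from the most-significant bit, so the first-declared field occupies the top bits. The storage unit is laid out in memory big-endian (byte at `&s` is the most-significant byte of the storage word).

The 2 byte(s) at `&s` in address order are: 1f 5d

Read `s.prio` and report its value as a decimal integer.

-35

[0]=0x1f [1]=0x5d (big-endian) → word 0x1f5d
kind [10+:6] = (word>>10) & 0x3f = 7
addr_hi [7+:3] = (word>>7) & 0x7 = 6
prio [0+:7] = (word>>0) & 0x7f = 93  ←
prio signed 7b, MSB=1: 93 - 128 = -35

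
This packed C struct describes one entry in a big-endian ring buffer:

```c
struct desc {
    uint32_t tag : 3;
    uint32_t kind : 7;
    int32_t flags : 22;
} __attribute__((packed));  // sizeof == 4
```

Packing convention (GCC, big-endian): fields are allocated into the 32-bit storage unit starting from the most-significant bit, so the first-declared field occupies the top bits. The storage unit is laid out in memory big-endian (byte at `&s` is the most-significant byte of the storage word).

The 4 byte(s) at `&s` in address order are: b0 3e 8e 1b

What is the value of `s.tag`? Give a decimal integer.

[0]=0xb0 [1]=0x3e [2]=0x8e [3]=0x1b (big-endian) → word 0xb03e8e1b
tag [29+:3] = (word>>29) & 0x7 = 5  ←
kind [22+:7] = (word>>22) & 0x7f = 64
flags [0+:22] = (word>>0) & 0x3fffff = 4099611

5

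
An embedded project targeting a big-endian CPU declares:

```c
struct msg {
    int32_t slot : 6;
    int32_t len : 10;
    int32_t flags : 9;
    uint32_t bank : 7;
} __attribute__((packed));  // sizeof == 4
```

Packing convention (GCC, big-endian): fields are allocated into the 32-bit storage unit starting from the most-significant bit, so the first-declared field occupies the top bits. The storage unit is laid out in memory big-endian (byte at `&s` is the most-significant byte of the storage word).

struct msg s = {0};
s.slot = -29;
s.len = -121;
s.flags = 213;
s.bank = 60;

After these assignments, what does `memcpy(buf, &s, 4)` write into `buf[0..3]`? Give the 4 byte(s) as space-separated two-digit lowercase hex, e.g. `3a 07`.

8f 87 6a bc

slot (6b) val=-29 bits=0x23 at bit 26: 0x8c000000
len (10b) val=-121 bits=0x387 at bit 16: 0x8f870000
flags (9b) val=213 bits=0xd5 at bit 7: 0x8f876a80
bank (7b) val=60 bits=0x3c at bit 0: 0x8f876abc
word = 0x8f876abc → big-endian bytes:
  [0]=0x8f  [1]=0x87  [2]=0x6a  [3]=0xbc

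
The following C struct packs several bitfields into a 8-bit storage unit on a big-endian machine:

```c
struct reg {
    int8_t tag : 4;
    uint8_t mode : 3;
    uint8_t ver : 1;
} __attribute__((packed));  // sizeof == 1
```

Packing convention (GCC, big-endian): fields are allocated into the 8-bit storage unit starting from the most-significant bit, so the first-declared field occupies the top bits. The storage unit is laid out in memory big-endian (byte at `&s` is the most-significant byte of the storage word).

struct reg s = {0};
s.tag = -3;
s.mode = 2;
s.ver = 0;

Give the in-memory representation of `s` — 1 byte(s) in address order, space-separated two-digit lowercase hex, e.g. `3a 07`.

tag (4b) val=-3 bits=0xd at bit 4: 0xd0
mode (3b) val=2 bits=0x2 at bit 1: 0xd4
ver (1b) val=0 bits=0x0 at bit 0: 0xd4
word = 0xd4 → big-endian bytes:
  [0]=0xd4

d4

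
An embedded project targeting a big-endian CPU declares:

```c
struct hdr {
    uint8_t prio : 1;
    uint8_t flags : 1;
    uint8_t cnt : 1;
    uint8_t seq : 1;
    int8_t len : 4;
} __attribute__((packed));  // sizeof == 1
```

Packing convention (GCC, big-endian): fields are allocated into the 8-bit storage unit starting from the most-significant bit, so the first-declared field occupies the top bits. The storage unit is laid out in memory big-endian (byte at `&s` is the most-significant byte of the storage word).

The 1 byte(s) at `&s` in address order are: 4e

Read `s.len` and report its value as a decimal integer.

[0]=0x4e (big-endian) → word 0x4e
prio:1 @ bit 7 → (0x4e>>7)&0x1 = 0x0
flags:1 @ bit 6 → (0x4e>>6)&0x1 = 0x1
cnt:1 @ bit 5 → (0x4e>>5)&0x1 = 0x0
seq:1 @ bit 4 → (0x4e>>4)&0x1 = 0x0
len:4 @ bit 0 → (0x4e>>0)&0xf = 0xe  ←
len signed 4b, MSB=1: 14 - 16 = -2

-2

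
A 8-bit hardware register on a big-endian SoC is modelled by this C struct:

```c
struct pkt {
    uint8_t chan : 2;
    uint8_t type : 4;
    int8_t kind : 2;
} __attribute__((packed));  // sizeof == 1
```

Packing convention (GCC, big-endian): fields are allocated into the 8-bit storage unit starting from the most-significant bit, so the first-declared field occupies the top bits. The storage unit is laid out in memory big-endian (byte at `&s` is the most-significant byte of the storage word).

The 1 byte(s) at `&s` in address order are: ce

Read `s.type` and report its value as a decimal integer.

[0]=0xce (big-endian) → word 0xce
chan [6+:2] = (word>>6) & 0x3 = 3
type [2+:4] = (word>>2) & 0xf = 3  ←
kind [0+:2] = (word>>0) & 0x3 = 2

3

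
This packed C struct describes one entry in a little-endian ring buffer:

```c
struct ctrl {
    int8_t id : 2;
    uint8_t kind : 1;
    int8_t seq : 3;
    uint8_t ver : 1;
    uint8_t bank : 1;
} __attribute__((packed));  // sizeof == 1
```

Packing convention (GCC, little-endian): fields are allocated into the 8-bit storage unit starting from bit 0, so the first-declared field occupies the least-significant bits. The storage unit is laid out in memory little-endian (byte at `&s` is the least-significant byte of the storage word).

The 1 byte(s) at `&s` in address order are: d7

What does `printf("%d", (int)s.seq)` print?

2

[0]=0xd7 (little-endian) → word 0xd7
id [0+:2] = (word>>0) & 0x3 = 3
kind [2+:1] = (word>>2) & 0x1 = 1
seq [3+:3] = (word>>3) & 0x7 = 2  ←
ver [6+:1] = (word>>6) & 0x1 = 1
bank [7+:1] = (word>>7) & 0x1 = 1
seq signed 3b, MSB=0: value = 2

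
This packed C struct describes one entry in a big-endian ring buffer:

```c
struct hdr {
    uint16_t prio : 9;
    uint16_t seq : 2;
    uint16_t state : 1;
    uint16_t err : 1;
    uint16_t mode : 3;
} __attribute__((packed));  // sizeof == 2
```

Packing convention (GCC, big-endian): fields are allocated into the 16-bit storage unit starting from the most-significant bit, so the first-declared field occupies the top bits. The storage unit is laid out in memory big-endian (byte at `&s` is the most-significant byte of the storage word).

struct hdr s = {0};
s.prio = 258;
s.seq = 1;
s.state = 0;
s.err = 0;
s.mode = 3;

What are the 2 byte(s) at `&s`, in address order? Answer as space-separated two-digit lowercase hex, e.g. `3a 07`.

prio (9b) val=258 bits=0x102 at bit 7: 0x8100
seq (2b) val=1 bits=0x1 at bit 5: 0x8120
state (1b) val=0 bits=0x0 at bit 4: 0x8120
err (1b) val=0 bits=0x0 at bit 3: 0x8120
mode (3b) val=3 bits=0x3 at bit 0: 0x8123
word = 0x8123 → big-endian bytes:
  [0]=0x81  [1]=0x23

81 23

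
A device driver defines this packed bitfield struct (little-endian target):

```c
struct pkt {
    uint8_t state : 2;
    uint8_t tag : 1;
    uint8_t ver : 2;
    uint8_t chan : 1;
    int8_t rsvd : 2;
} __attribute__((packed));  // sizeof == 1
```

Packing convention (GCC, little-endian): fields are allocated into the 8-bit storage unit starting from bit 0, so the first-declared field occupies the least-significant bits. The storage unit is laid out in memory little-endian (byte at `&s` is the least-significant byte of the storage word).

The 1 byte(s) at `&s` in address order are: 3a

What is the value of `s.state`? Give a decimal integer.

2

[0]=0x3a (little-endian) → word 0x3a
state:2 @ bit 0 → (0x3a>>0)&0x3 = 0x2  ←
tag:1 @ bit 2 → (0x3a>>2)&0x1 = 0x0
ver:2 @ bit 3 → (0x3a>>3)&0x3 = 0x3
chan:1 @ bit 5 → (0x3a>>5)&0x1 = 0x1
rsvd:2 @ bit 6 → (0x3a>>6)&0x3 = 0x0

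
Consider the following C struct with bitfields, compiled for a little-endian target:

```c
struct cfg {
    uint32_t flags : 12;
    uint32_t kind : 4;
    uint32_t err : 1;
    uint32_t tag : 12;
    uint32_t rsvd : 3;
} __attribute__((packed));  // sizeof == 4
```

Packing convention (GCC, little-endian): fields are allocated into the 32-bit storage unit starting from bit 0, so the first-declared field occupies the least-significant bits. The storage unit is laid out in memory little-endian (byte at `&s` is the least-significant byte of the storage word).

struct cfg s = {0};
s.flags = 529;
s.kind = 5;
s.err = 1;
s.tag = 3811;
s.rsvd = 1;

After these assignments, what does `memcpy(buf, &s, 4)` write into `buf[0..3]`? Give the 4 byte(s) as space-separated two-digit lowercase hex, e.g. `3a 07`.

11 52 c7 3d

[0+:12] flags=529 & 0xfff = 0x211; word=0x00000211
[12+:4] kind=5 & 0xf = 0x5; word=0x00005211
[16+:1] err=1 & 0x1 = 0x1; word=0x00015211
[17+:12] tag=3811 & 0xfff = 0xee3; word=0x1dc75211
[29+:3] rsvd=1 & 0x7 = 0x1; word=0x3dc75211
word = 0x3dc75211 → little-endian bytes:
  [0]=0x11  [1]=0x52  [2]=0xc7  [3]=0x3d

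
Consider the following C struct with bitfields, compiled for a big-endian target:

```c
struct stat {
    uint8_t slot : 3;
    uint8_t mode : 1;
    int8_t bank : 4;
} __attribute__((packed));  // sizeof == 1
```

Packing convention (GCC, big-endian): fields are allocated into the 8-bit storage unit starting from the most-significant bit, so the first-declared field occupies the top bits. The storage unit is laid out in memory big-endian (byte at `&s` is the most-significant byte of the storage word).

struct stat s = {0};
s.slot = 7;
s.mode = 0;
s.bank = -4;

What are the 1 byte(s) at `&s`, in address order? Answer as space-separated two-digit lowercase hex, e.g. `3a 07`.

slot (3b) val=7 bits=0x7 at bit 5: 0xe0
mode (1b) val=0 bits=0x0 at bit 4: 0xe0
bank (4b) val=-4 bits=0xc at bit 0: 0xec
word = 0xec → big-endian bytes:
  [0]=0xec

ec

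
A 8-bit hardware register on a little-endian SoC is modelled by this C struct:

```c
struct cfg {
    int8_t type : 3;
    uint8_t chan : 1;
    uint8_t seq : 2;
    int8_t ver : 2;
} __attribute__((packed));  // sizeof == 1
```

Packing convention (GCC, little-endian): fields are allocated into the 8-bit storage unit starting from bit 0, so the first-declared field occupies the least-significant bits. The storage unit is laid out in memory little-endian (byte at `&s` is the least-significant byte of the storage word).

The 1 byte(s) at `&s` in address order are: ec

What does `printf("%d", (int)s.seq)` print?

2

[0]=0xec (little-endian) → word 0xec
type:3 @ bit 0 → (0xec>>0)&0x7 = 0x4
chan:1 @ bit 3 → (0xec>>3)&0x1 = 0x1
seq:2 @ bit 4 → (0xec>>4)&0x3 = 0x2  ←
ver:2 @ bit 6 → (0xec>>6)&0x3 = 0x3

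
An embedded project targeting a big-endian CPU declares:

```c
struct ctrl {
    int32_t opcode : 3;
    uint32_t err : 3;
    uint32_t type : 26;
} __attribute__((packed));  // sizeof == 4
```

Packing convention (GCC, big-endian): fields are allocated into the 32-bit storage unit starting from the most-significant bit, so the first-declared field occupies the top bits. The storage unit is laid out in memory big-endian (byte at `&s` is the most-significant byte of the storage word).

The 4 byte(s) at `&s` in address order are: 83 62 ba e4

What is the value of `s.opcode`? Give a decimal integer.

[0]=0x83 [1]=0x62 [2]=0xba [3]=0xe4 (big-endian) → word 0x8362bae4
opcode [29+:3] = (word>>29) & 0x7 = 4  ←
err [26+:3] = (word>>26) & 0x7 = 0
type [0+:26] = (word>>0) & 0x3ffffff = 56802020
opcode signed 3b, MSB=1: 4 - 8 = -4

-4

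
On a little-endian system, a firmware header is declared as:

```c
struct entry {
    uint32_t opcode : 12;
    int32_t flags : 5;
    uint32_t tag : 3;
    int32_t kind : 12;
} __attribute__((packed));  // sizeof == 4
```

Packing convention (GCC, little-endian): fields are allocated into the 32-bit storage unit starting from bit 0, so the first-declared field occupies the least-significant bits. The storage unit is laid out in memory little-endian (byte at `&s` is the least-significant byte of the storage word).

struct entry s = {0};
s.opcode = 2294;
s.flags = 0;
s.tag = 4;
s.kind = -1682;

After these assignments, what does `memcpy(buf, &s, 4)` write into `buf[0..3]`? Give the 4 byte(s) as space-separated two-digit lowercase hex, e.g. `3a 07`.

opcode (12b) val=2294 bits=0x8f6 at bit 0: 0x000008f6
flags (5b) val=0 bits=0x0 at bit 12: 0x000008f6
tag (3b) val=4 bits=0x4 at bit 17: 0x000808f6
kind (12b) val=-1682 bits=0x96e at bit 20: 0x96e808f6
word = 0x96e808f6 → little-endian bytes:
  [0]=0xf6  [1]=0x08  [2]=0xe8  [3]=0x96

f6 08 e8 96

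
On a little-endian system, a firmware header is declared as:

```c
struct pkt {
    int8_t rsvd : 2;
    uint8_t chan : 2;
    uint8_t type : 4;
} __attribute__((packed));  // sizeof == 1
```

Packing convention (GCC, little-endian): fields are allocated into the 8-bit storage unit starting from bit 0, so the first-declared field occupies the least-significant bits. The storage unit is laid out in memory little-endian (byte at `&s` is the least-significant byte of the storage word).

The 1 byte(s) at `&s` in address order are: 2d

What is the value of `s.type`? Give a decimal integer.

2

[0]=0x2d (little-endian) → word 0x2d
rsvd [0+:2] = (word>>0) & 0x3 = 1
chan [2+:2] = (word>>2) & 0x3 = 3
type [4+:4] = (word>>4) & 0xf = 2  ←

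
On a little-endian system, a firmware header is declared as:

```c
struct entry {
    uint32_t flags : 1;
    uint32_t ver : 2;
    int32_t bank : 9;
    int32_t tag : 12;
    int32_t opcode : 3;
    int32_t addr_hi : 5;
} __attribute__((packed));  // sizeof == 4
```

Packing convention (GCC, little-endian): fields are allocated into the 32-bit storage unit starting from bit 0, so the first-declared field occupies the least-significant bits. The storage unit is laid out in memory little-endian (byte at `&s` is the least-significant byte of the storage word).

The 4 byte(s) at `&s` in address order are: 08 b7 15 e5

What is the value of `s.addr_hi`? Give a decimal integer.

[0]=0x08 [1]=0xb7 [2]=0x15 [3]=0xe5 (little-endian) → word 0xe515b708
flags:1 @ bit 0 → (0xe515b708>>0)&0x1 = 0x0
ver:2 @ bit 1 → (0xe515b708>>1)&0x3 = 0x0
bank:9 @ bit 3 → (0xe515b708>>3)&0x1ff = 0xe1
tag:12 @ bit 12 → (0xe515b708>>12)&0xfff = 0x15b
opcode:3 @ bit 24 → (0xe515b708>>24)&0x7 = 0x5
addr_hi:5 @ bit 27 → (0xe515b708>>27)&0x1f = 0x1c  ←
addr_hi signed 5b, MSB=1: 28 - 32 = -4

-4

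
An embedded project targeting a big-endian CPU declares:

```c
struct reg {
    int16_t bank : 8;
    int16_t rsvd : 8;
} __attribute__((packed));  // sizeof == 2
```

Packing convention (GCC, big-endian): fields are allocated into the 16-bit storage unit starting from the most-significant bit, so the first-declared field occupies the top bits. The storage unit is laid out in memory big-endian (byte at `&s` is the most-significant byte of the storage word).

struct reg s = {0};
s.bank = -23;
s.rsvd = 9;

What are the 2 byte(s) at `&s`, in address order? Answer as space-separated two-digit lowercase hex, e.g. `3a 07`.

[8+:8] bank=-23 & 0xff = 0xe9; word=0xe900
[0+:8] rsvd=9 & 0xff = 0x9; word=0xe909
word = 0xe909 → big-endian bytes:
  [0]=0xe9  [1]=0x09

e9 09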